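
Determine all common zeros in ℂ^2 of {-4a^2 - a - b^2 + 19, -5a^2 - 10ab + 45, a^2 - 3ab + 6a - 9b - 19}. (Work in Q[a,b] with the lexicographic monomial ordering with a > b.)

{(-1, -4)}

Compute a lex Gröbner basis by Buchberger's algorithm.
f_1 = -4a^2 - a - b^2 + 19, LT = a^2.
f_2 = -5a^2 - 10ab + 45, LT = a^2.
f_3 = a^2 - 3ab + 6a - 9b - 19, LT = a^2.

S(f_1,f_2): lcm = a^2. S = -2ab + 1/4a + 1/4b^2 + 17/4.
  reduce S modulo (f_1, f_2, f_3):
  remainder -2ab + 1/4a + 1/4b^2 + 17/4 ≠ 0; add h_4 = -2ab + 1/4a + 1/4b^2 + 17/4 to the basis.

S(f_1,f_3): lcm = a^2. S = 3ab - 23/4a + 1/4b^2 + 9b + 57/4.
  reduce S modulo (f_1, f_2, f_3, h_4):
  remainder -43/8a + 5/8b^2 + 9b + 165/8 ≠ 0; add h_5 = -43/8a + 5/8b^2 + 9b + 165/8 to the basis.

S(f_1,h_4): lcm = a^2b. S = 1/8a^2 + 1/8ab^2 + 1/4ab + 17/8a + 1/4b^3 - 19/4b.
  reduce S modulo (f_1, f_2, f_3, h_4, h_5):
  remainder 17/64b^3 + 343/1376b^2 - 635/688b + 1603/172 ≠ 0; add h_6 = 17/64b^3 + 343/1376b^2 - 635/688b + 1603/172 to the basis.

S(f_3,h_4): lcm = a^2b. S = 1/8a^2 - 23/8ab^2 + 6ab + 17/8a - 9b^2 - 19b.
  reduce S modulo (f_1, f_2, f_3, h_4, h_5, h_6):
  remainder -5602/731b^2 - 15842/731b + 26264/731 ≠ 0; add h_7 = -5602/731b^2 - 15842/731b + 26264/731 to the basis.

S(f_1,h_5): lcm = a^2. S = 5/43ab^2 + 72/43ab + 703/172a + 1/4b^2 - 19/4.
  reduce S modulo (f_1, f_2, f_3, h_4, h_5, h_6, h_7):
  remainder 580048/120443b + 2320192/120443 ≠ 0; add h_8 = 580048/120443b + 2320192/120443 to the basis.

The other S-polynomials (S(f_2,f_3), S(f_2,h_4), S(f_2,h_5), S(f_3,h_5), S(h_4,h_5), S(f_1,h_6), S(f_2,h_6), S(f_3,h_6), S(h_4,h_6), S(h_5,h_6), S(f_1,h_7), S(f_2,h_7), S(f_3,h_7), S(h_4,h_7), S(h_5,h_7), S(h_6,h_7), S(f_1,h_8), S(f_2,h_8), S(f_3,h_8), S(h_4,h_8), S(h_5,h_8), S(h_6,h_8), S(h_7,h_8)) all reduce to 0 modulo the current basis, so we have a Gröbner basis.
Inter-reduce: drop elements whose leading term is divisible by another's, tail-reduce, and make monic.
Reduced Gröbner basis: {a + 1, b + 4}.

The lex basis is triangular: the last element involves only b. Solving b + 4 = 0 gives b ∈ {-4}; substituting each value into the earlier elements determines the remaining variables.
  b = -4: the earlier basis element becomes a + 1 = 0, giving a = -1 — point (-1, -4).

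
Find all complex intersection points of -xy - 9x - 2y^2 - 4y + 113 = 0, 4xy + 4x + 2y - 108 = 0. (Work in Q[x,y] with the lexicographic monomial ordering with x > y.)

Compute a lex Gröbner basis by Buchberger's algorithm.
f_1 = -xy - 9x - 2y^2 - 4y + 113, LT = xy.
f_2 = 4xy + 4x + 2y - 108, LT = xy.

S(f_1,f_2): lcm = xy. S = 8x + 2y^2 + 7/2y - 86.
  leading term x: no divisor's leading term divides it; move 8x to the remainder.
  leading term y^2: no divisor's leading term divides it; move 2y^2 to the remainder.
  leading term y: no divisor's leading term divides it; move 7/2y to the remainder.
  leading term 1: no divisor's leading term divides it; move -86 to the remainder.
  remainder 8x + 2y^2 + 7/2y - 86 ≠ 0; add h_3 = 8x + 2y^2 + 7/2y - 86 to the basis.

S(f_1,h_3): lcm = xy. S = 9x - 1/4y^3 + 25/16y^2 + 59/4y - 113.
  leading term x: subtract (9/8)·h_3 from 9x - 1/4y^3 + 25/16y^2 + 59/4y - 113 → -1/4y^3 - 11/16y^2 + 173/16y - 65/4
  leading term y^3: no divisor's leading term divides it; move -1/4y^3 to the remainder.
  leading term y^2: no divisor's leading term divides it; move -11/16y^2 to the remainder.
  leading term y: no divisor's leading term divides it; move 173/16y to the remainder.
  leading term 1: no divisor's leading term divides it; move -65/4 to the remainder.
  remainder -1/4y^3 - 11/16y^2 + 173/16y - 65/4 ≠ 0; add h_4 = -1/4y^3 - 11/16y^2 + 173/16y - 65/4 to the basis.

The other S-polynomials (S(f_2,h_3), S(f_1,h_4), S(f_2,h_4), S(h_3,h_4)) all reduce to 0 modulo the current basis, so we have a Gröbner basis.
Inter-reduce: drop elements whose leading term is divisible by another's, tail-reduce, and make monic.
Reduced Gröbner basis: {x + 1/4y^2 + 7/16y - 43/4, y^3 + 11/4y^2 - 173/4y + 65}.

Since the basis is lex-ordered, y^3 + 11/4y^2 - 173/4y + 65 is univariate in y. Its roots are {4, -27/8 + sqrt(1769)/8, -sqrt(1769)/8 - 27/8}. Back-substituting each root into the other basis elements fixes the other coordinates.
  y = 4: the earlier basis element becomes x - 5 = 0, giving x = 5 — point (5, 4).
  y = -27/8 + sqrt(1769)/8: the earlier basis element becomes x - 5*sqrt(1769)/32 - 79/32 = 0, giving x = 79/32 + 5*sqrt(1769)/32 — point (79/32 + 5*sqrt(1769)/32, -27/8 + sqrt(1769)/8).
  y = -sqrt(1769)/8 - 27/8: the earlier basis element becomes x - 79/32 + 5*sqrt(1769)/32 = 0, giving x = 79/32 - 5*sqrt(1769)/32 — point (79/32 - 5*sqrt(1769)/32, -sqrt(1769)/8 - 27/8).
Each listed point satisfies every original equation (direct substitution).

{(5, 4), (79/32 + 5*sqrt(1769)/32, -27/8 + sqrt(1769)/8), (79/32 - 5*sqrt(1769)/32, -sqrt(1769)/8 - 27/8)}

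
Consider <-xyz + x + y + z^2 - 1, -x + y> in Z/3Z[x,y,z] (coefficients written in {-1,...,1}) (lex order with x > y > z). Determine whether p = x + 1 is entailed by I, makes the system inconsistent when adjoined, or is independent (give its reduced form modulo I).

First compute the reduced Gröbner basis of I by Buchberger's algorithm.
f_1 = -xyz + x + y + z^2 - 1, LT = xyz.
f_2 = -x + y, LT = x.

S(f_1,f_2): lcm = xyz. S = -x + y^2z - y - z^2 + 1.
  reduce S modulo (f_1, f_2):
  remainder y^2z + y - z^2 + 1 ≠ 0; add h_3 = y^2z + y - z^2 + 1 to the basis.

The other S-polynomials (S(f_1,h_3), S(f_2,h_3)) all reduce to 0 modulo the current basis, so we have a Gröbner basis.
Inter-reduce: drop elements whose leading term is divisible by another's, tail-reduce, and make monic.
Reduced Gröbner basis: {x - y, y^2z + y - z^2 + 1}.
Label its elements g_1 = x - y, g_2 = y^2z + y - z^2 + 1.

Reduce p = x + 1 modulo G:
  leading term x: subtract (1)·g_1 from x + 1 → y + 1
  leading term y: no divisor's leading term divides it; move y to the remainder.
  leading term 1: no divisor's leading term divides it; move 1 to the remainder.
  normal form = y + 1.
The normal form is nonzero, so p ∉ I. Since p minus its normal form lies in I, I + (p) = I + (r) where r = y + 1; decide whether this ideal is the whole ring.
Run Buchberger on G together with r (pairs among the g_i already reduce to 0 since G is a Gröbner basis):
g_1 = x - y, LT = x.
g_2 = y^2z + y - z^2 + 1, LT = y^2z.
r = y + 1, LT = y.

S(g_2,r): lcm = y^2z. S = -yz + y - z^2 + 1.
  reduce S modulo (g_1, g_2, r):
  remainder -z^2 + z ≠ 0; add m_4 = -z^2 + z to the basis.

The other S-polynomials (S(g_1,g_2), S(g_1,r), S(g_1,m_4), S(g_2,m_4), S(r,m_4)) all reduce to 0 modulo the current basis, so we have a Gröbner basis.
Inter-reduce: drop elements whose leading term is divisible by another's, tail-reduce, and make monic.
Reduced Gröbner basis: {x + 1, y + 1, z^2 - z}.
The reduced Gröbner basis of I + (p) is {x + 1, y + 1, z^2 - z} ≠ {1}, a proper ideal, so the enlarged system stays consistent: p is independent of I, with normal form y + 1.

x + 1 is independent of I; its normal form modulo I is y + 1.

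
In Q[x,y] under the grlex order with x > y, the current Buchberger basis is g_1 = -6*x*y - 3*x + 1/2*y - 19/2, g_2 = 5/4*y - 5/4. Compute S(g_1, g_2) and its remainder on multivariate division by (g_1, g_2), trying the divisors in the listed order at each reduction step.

S(g_1, g_2) = 3/2*x - 1/12*y + 19/12; remainder on division = 3/2*x + 3/2.

lcm(LM(g_1), LM(g_2)) = x*y.
S = (lcm/LT(g_1))·g_1 − (lcm/LT(g_2))·g_2 = 3/2*x - 1/12*y + 19/12.
Reduce S modulo (g_1, g_2) in that order:
  leading term x: no divisor's leading term divides it; move 3/2*x to the remainder.
  leading term y: subtract (-1/15)·g_2 from -1/12*y + 19/12 → 3/2
  leading term 1: no divisor's leading term divides it; move 3/2 to the remainder.
The remainder 3/2*x + 3/2 is nonzero, so it would be added as the next basis element.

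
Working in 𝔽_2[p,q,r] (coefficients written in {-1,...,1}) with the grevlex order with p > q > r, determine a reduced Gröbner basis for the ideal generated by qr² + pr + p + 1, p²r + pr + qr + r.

f_1 = qr² + pr + p + 1, LT = qr².
f_2 = p²r + pr + qr + r, LT = p²r.

S(f_1,f_2): lcm = p²qr². S = p³r + pqr² + q²r² + p³ + qr² + p².
  leading term p³r: subtract (p)·f_2 from p³r + pqr² + q²r² + p³ + qr² + p² → pqr² + q²r² + p³ + p²r + pqr + qr² + p² + pr
  leading term pqr²: subtract (p)·f_1 from pqr² + q²r² + p³ + p²r + pqr + qr² + p² + pr → q²r² + p³ + pqr + qr² + pr + p
  leading term q²r²: subtract (q)·f_1 from q²r² + p³ + pqr + qr² + pr + p → p³ + qr² + pq + pr + p + q
  leading term p³: no divisor's leading term divides it; move p³ to the remainder.
  leading term qr²: subtract (1)·f_1 from qr² + pq + pr + p + q → pq + q + 1
  leading term pq: no divisor's leading term divides it; move pq to the remainder.
  leading term q: no divisor's leading term divides it; move q to the remainder.
  leading term 1: no divisor's leading term divides it; move 1 to the remainder.
  remainder p³ + pq + q + 1 ≠ 0; add g_3 = p³ + pq + q + 1 to the basis.

S(f_1,g_3): leading monomials are coprime, so the S-polynomial reduces to 0 (Buchberger's first criterion).
S(f_2,g_3): lcm = p³r. S = p²r + pr + qr + r.
  leading term p²r: subtract (1)·f_2 from p²r + pr + qr + r → 0
  remainder 0.

Every S-polynomial of the final basis reduces to 0, so we have a Gröbner basis.

G = {p³ + pq + q + 1, p²r + pr + qr + r, qr² + pr + p + 1}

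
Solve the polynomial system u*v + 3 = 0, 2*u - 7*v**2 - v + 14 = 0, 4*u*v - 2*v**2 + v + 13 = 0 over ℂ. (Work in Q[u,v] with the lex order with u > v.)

Compute a lex Gröbner basis by Buchberger's algorithm.
f_1 = u*v + 3, LT = u*v.
f_2 = 2*u - 7*v**2 - v + 14, LT = u.
f_3 = 4*u*v - 2*v**2 + v + 13, LT = u*v.

S(f_1,f_2): lcm = u*v. S = 7/2*v**3 + 1/2*v**2 - 7*v + 3.
  reduce S modulo (f_1, f_2, f_3):
  remainder 7/2*v**3 + 1/2*v**2 - 7*v + 3 ≠ 0; add h_4 = 7/2*v**3 + 1/2*v**2 - 7*v + 3 to the basis.

S(f_1,f_3): lcm = u*v. S = 1/2*v**2 - 1/4*v - 1/4.
  reduce S modulo (f_1, f_2, f_3, h_4):
  remainder 1/2*v**2 - 1/4*v - 1/4 ≠ 0; add h_5 = 1/2*v**2 - 1/4*v - 1/4 to the basis.

S(f_3,h_4): lcm = u*v**3. S = -1/7*u*v**2 + 2*u*v - 6/7*u - 1/2*v**4 + 1/4*v**3 + 13/4*v**2.
  reduce S modulo (f_1, f_2, f_3, h_4, h_5):
  remainder 33/49*v - 33/49 ≠ 0; add h_6 = 33/49*v - 33/49 to the basis.

The other S-polynomials (S(f_2,f_3), S(f_1,h_4), S(f_2,h_4), S(f_1,h_5), S(f_2,h_5), S(f_3,h_5), S(h_4,h_5), S(f_1,h_6), S(f_2,h_6), S(f_3,h_6), S(h_4,h_6), S(h_5,h_6)) all reduce to 0 modulo the current basis, so we have a Gröbner basis.
Inter-reduce: drop elements whose leading term is divisible by another's, tail-reduce, and make monic.
Reduced Gröbner basis: {u + 3, v - 1}.

Elimination: the polynomial v - 1 lies in the elimination ideal for v, so v ∈ {1}. For each such v, the remaining basis elements (now univariate) give the rest of the solution.
  v = 1: the earlier basis element becomes u + 3 = 0, giving u = -3 — point (-3, 1).

{(-3, 1)}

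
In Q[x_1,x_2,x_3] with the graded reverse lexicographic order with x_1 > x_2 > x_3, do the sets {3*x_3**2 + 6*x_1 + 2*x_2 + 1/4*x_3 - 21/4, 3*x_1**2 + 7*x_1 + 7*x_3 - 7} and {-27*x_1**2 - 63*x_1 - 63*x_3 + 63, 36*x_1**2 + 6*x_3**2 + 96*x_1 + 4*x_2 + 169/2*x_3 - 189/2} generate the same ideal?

Yes, the ideals are equal.

Equality of ideals is decidable: compute both reduced Gröbner bases (unique for the ordering) and check whether they agree.
Buchberger on the first generating set:
f_1 = 3*x_3**2 + 6*x_1 + 2*x_2 + 1/4*x_3 - 21/4, LT = x_3**2.
f_2 = 3*x_1**2 + 7*x_1 + 7*x_3 - 7, LT = x_1**2.

The S-polynomials (S(f_1,f_2)) all reduce to 0 modulo the current basis, so we have a Gröbner basis.
Inter-reduce: drop elements whose leading term is divisible by another's, tail-reduce, and make monic.
Reduced Gröbner basis: {x_1**2 + 7/3*x_1 + 7/3*x_3 - 7/3, x_3**2 + 2*x_1 + 2/3*x_2 + 1/12*x_3 - 7/4}.

Buchberger on the second generating set:
h_1 = -27*x_1**2 - 63*x_1 - 63*x_3 + 63, LT = x_1**2.
h_2 = 36*x_1**2 + 6*x_3**2 + 96*x_1 + 4*x_2 + 169/2*x_3 - 189/2, LT = x_1**2.

S(h_1,h_2): lcm = x_1**2. S = -1/6*x_3**2 - 1/3*x_1 - 1/9*x_2 - 1/72*x_3 + 7/24.
  leading term x_3**2: no divisor's leading term divides it; move -1/6*x_3**2 to the remainder.
  leading term x_1: no divisor's leading term divides it; move -1/3*x_1 to the remainder.
  leading term x_2: no divisor's leading term divides it; move -1/9*x_2 to the remainder.
  leading term x_3: no divisor's leading term divides it; move -1/72*x_3 to the remainder.
  leading term 1: no divisor's leading term divides it; move 7/24 to the remainder.
  remainder -1/6*x_3**2 - 1/3*x_1 - 1/9*x_2 - 1/72*x_3 + 7/24 ≠ 0; add k_3 = -1/6*x_3**2 - 1/3*x_1 - 1/9*x_2 - 1/72*x_3 + 7/24 to the basis.

The other S-polynomials (S(h_1,k_3), S(h_2,k_3)) all reduce to 0 modulo the current basis, so we have a Gröbner basis.
Inter-reduce: drop elements whose leading term is divisible by another's, tail-reduce, and make monic.
Reduced Gröbner basis: {x_1**2 + 7/3*x_1 + 7/3*x_3 - 7/3, x_3**2 + 2*x_1 + 2/3*x_2 + 1/12*x_3 - 7/4}.

The two bases agree; hence the ideals are identical.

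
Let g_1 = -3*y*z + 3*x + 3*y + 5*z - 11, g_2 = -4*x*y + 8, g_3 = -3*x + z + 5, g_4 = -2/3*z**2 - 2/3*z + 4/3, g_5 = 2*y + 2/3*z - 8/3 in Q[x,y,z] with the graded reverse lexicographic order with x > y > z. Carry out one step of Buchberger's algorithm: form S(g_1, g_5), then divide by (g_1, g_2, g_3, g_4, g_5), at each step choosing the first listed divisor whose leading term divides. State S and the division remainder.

lcm(LM(g_1), LM(g_5)) = y*z.
S = (lcm/LT(g_1))·g_1 − (lcm/LT(g_5))·g_5 = -1/3*z**2 - x - y - 1/3*z + 11/3.
Reduce S modulo (g_1, g_2, g_3, g_4, g_5) in that order:
  leading term z**2: subtract (1/2)·g_4 from -1/3*z**2 - x - y - 1/3*z + 11/3 → -x - y + 3
  leading term x: subtract (1/3)·g_3 from -x - y + 3 → -y - 1/3*z + 4/3
  leading term y: subtract (-1/2)·g_5 from -y - 1/3*z + 4/3 → 0
The remainder is 0, so this S-polynomial contributes no new basis element.

S(g_1, g_5) = -1/3*z**2 - x - y - 1/3*z + 11/3; remainder on division = 0.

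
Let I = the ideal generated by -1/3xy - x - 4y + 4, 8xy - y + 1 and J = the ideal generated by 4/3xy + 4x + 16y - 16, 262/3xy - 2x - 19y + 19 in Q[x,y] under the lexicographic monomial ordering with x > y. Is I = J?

Yes, the ideals are equal.

Two ideals are equal iff their reduced Gröbner bases coincide (the reduced basis is unique for a fixed ordering).
Buchberger on the first generating set:
f_1 = -1/3xy - x - 4y + 4, LT = xy.
f_2 = 8xy - y + 1, LT = xy.

S(f_1,f_2): lcm = xy. S = 3x + 97/8y - 97/8.
  reduce S modulo (f_1, f_2):
  remainder 3x + 97/8y - 97/8 ≠ 0; add g_3 = 3x + 97/8y - 97/8 to the basis.

S(f_1,g_3): lcm = xy. S = 3x - 97/24y^2 + 385/24y - 12.
  reduce S modulo (f_1, f_2, g_3):
  remainder -97/24y^2 + 47/12y + 1/8 ≠ 0; add g_4 = -97/24y^2 + 47/12y + 1/8 to the basis.

The other S-polynomials (S(f_2,g_3), S(f_1,g_4), S(f_2,g_4), S(g_3,g_4)) all reduce to 0 modulo the current basis, so we have a Gröbner basis.
Inter-reduce: drop elements whose leading term is divisible by another's, tail-reduce, and make monic.
Reduced Gröbner basis: {x + 97/24y - 97/24, y^2 - 94/97y - 3/97}.

Buchberger on the second generating set:
h_1 = 4/3xy + 4x + 16y - 16, LT = xy.
h_2 = 262/3xy - 2x - 19y + 19, LT = xy.

S(h_1,h_2): lcm = xy. S = 396/131x + 3201/262y - 3201/262.
  reduce S modulo (h_1, h_2):
  remainder 396/131x + 3201/262y - 3201/262 ≠ 0; add k_3 = 396/131x + 3201/262y - 3201/262 to the basis.

S(h_1,k_3): lcm = xy. S = 3x - 97/24y^2 + 385/24y - 12.
  reduce S modulo (h_1, h_2, k_3):
  remainder -97/24y^2 + 47/12y + 1/8 ≠ 0; add k_4 = -97/24y^2 + 47/12y + 1/8 to the basis.

The other S-polynomials (S(h_2,k_3), S(h_1,k_4), S(h_2,k_4), S(k_3,k_4)) all reduce to 0 modulo the current basis, so we have a Gröbner basis.
Inter-reduce: drop elements whose leading term is divisible by another's, tail-reduce, and make monic.
Reduced Gröbner basis: {x + 97/24y - 97/24, y^2 - 94/97y - 3/97}.

Same reduced basis, so the two generating sets span the same ideal.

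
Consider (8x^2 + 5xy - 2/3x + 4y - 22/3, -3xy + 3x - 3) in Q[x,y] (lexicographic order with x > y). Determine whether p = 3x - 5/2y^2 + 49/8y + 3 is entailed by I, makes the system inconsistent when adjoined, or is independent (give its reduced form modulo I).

First compute the reduced Gröbner basis of I by Buchberger's algorithm.
f_1 = 8x^2 + 5xy - 2/3x + 4y - 22/3, LT = x^2.
f_2 = -3xy + 3x - 3, LT = xy.

S(f_1,f_2): lcm = x^2y. S = x^2 + 5/8xy^2 - 1/12xy - x + 1/2y^2 - 11/12y.
  leading term x^2: subtract (1/8)·f_1 from x^2 + 5/8xy^2 - 1/12xy - x + 1/2y^2 - 11/12y → 5/8xy^2 - 17/24xy - 11/12x + 1/2y^2 - 17/12y + 11/12
  leading term xy^2: subtract (-5/24y)·f_2 from 5/8xy^2 - 17/24xy - 11/12x + 1/2y^2 - 17/12y + 11/12 → -1/12xy - 11/12x + 1/2y^2 - 49/24y + 11/12
  leading term xy: subtract (1/36)·f_2 from -1/12xy - 11/12x + 1/2y^2 - 49/24y + 11/12 → -x + 1/2y^2 - 49/24y + 1
  leading term x: no divisor's leading term divides it; move -x to the remainder.
  leading term y^2: no divisor's leading term divides it; move 1/2y^2 to the remainder.
  leading term y: no divisor's leading term divides it; move -49/24y to the remainder.
  leading term 1: no divisor's leading term divides it; move 1 to the remainder.
  remainder -x + 1/2y^2 - 49/24y + 1 ≠ 0; add h_3 = -x + 1/2y^2 - 49/24y + 1 to the basis.

S(f_2,h_3): lcm = xy. S = -x + 1/2y^3 - 49/24y^2 + y + 1.
  leading term x: subtract (1)·h_3 from -x + 1/2y^3 - 49/24y^2 + y + 1 → 1/2y^3 - 61/24y^2 + 73/24y
  leading term y^3: no divisor's leading term divides it; move 1/2y^3 to the remainder.
  leading term y^2: no divisor's leading term divides it; move -61/24y^2 to the remainder.
  leading term y: no divisor's leading term divides it; move 73/24y to the remainder.
  remainder 1/2y^3 - 61/24y^2 + 73/24y ≠ 0; add h_4 = 1/2y^3 - 61/24y^2 + 73/24y to the basis.

The other S-polynomials (S(f_1,h_3), S(f_1,h_4), S(f_2,h_4), S(h_3,h_4)) all reduce to 0 modulo the current basis, so we have a Gröbner basis.
Inter-reduce: drop elements whose leading term is divisible by another's, tail-reduce, and make monic.
Reduced Gröbner basis: {x - 1/2y^2 + 49/24y - 1, y^3 - 61/12y^2 + 73/12y}.
Label its elements g_1 = x - 1/2y^2 + 49/24y - 1, g_2 = y^3 - 61/12y^2 + 73/12y.

Reduce p = 3x - 5/2y^2 + 49/8y + 3 modulo G:
  leading term x: subtract (3)·g_1 from 3x - 5/2y^2 + 49/8y + 3 → -y^2 + 6
  leading term y^2: no divisor's leading term divides it; move -y^2 to the remainder.
  leading term 1: no divisor's leading term divides it; move 6 to the remainder.
  normal form = -y^2 + 6.
The normal form is nonzero, so p ∉ I. Since p minus its normal form lies in I, I + (p) = I + (r) where r = -y^2 + 6; decide whether this ideal is the whole ring.
Run Buchberger on G together with r (pairs among the g_i already reduce to 0 since G is a Gröbner basis):
g_1 = x - 1/2y^2 + 49/24y - 1, LT = x.
g_2 = y^3 - 61/12y^2 + 73/12y, LT = y^3.
r = -y^2 + 6, LT = y^2.

S(g_2,r): lcm = y^3. S = -61/12y^2 + 145/12y.
  leading term y^2: subtract (61/12)·r from -61/12y^2 + 145/12y → 145/12y - 61/2
  leading term y: no divisor's leading term divides it; move 145/12y to the remainder.
  leading term 1: no divisor's leading term divides it; move -61/2 to the remainder.
  remainder 145/12y - 61/2 ≠ 0; add m_4 = 145/12y - 61/2 to the basis.

S(r,m_4): lcm = y^2. S = 366/145y - 6.
  leading term y: subtract (4392/21025)·m_4 from 366/145y - 6 → 7806/21025
  leading term 1: no divisor's leading term divides it; move 7806/21025 to the remainder.
  remainder 7806/21025 ≠ 0; add m_5 = 7806/21025 to the basis.

The other S-polynomials (S(g_1,g_2), S(g_1,r), S(g_1,m_4), S(g_2,m_4), S(g_1,m_5), S(g_2,m_5), S(r,m_5), S(m_4,m_5)) all reduce to 0 modulo the current basis, so we have a Gröbner basis.
Inter-reduce: drop elements whose leading term is divisible by another's, tail-reduce, and make monic.
Reduced Gröbner basis: {1}.
The reduced Gröbner basis of I + (p) is {1}: the ideal is the whole ring, so the enlarged system has no common solution — adjoining p is inconsistent.

Adjoining 3x - 5/2y^2 + 49/8y + 3 makes the ideal the whole ring: the system is inconsistent.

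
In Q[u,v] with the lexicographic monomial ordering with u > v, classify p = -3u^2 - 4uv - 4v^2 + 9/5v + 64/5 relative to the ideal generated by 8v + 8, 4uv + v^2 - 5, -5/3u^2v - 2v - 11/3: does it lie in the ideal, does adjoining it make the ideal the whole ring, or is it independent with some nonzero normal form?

-3u^2 - 4uv - 4v^2 + 9/5v + 64/5 lies in I (it reduces to 0).

First compute the reduced Gröbner basis of I by Buchberger's algorithm.
f_1 = 8v + 8, LT = v.
f_2 = 4uv + v^2 - 5, LT = uv.
f_3 = -5/3u^2v - 2v - 11/3, LT = u^2v.

S(f_1,f_2): lcm = uv. S = u - 1/4v^2 + 5/4.
  leading term u: no divisor's leading term divides it; move u to the remainder.
  leading term v^2: subtract (-1/32v)·f_1 from -1/4v^2 + 5/4 → 1/4v + 5/4
  leading term v: subtract (1/32)·f_1 from 1/4v + 5/4 → 1
  leading term 1: no divisor's leading term divides it; move 1 to the remainder.
  remainder u + 1 ≠ 0; add h_4 = u + 1 to the basis.

The other S-polynomials (S(f_1,f_3), S(f_2,f_3), S(f_1,h_4), S(f_2,h_4), S(f_3,h_4)) all reduce to 0 modulo the current basis, so we have a Gröbner basis.
Inter-reduce: drop elements whose leading term is divisible by another's, tail-reduce, and make monic.
Reduced Gröbner basis: {u + 1, v + 1}.
Label its elements g_1 = u + 1, g_2 = v + 1.

Reduce p = -3u^2 - 4uv - 4v^2 + 9/5v + 64/5 modulo G:
  leading term u^2: subtract (-3u)·g_1 from -3u^2 - 4uv - 4v^2 + 9/5v + 64/5 → -4uv + 3u - 4v^2 + 9/5v + 64/5
  leading term uv: subtract (-4v)·g_1 from -4uv + 3u - 4v^2 + 9/5v + 64/5 → 3u - 4v^2 + 29/5v + 64/5
  leading term u: subtract (3)·g_1 from 3u - 4v^2 + 29/5v + 64/5 → -4v^2 + 29/5v + 49/5
  leading term v^2: subtract (-4v)·g_2 from -4v^2 + 29/5v + 49/5 → 49/5v + 49/5
  leading term v: subtract (49/5)·g_2 from 49/5v + 49/5 → 0
  normal form = 0.
Since the normal form is 0, p ∈ I.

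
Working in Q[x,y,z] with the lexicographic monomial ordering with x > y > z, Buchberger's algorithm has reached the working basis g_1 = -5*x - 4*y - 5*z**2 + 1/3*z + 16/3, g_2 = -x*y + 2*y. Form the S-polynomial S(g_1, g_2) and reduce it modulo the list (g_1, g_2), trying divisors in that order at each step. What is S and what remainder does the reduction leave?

S(g_1, g_2) = 4/5*y**2 + y*z**2 - 1/15*y*z + 14/15*y; remainder on division = 4/5*y**2 + y*z**2 - 1/15*y*z + 14/15*y.

lcm(LM(g_1), LM(g_2)) = x*y.
S = (lcm/LT(g_1))·g_1 − (lcm/LT(g_2))·g_2 = 4/5*y**2 + y*z**2 - 1/15*y*z + 14/15*y.
Reduce S modulo (g_1, g_2) in that order:
  leading term y**2: no divisor's leading term divides it; move 4/5*y**2 to the remainder.
  leading term y*z**2: no divisor's leading term divides it; move y*z**2 to the remainder.
  leading term y*z: no divisor's leading term divides it; move -1/15*y*z to the remainder.
  leading term y: no divisor's leading term divides it; move 14/15*y to the remainder.
The remainder 4/5*y**2 + y*z**2 - 1/15*y*z + 14/15*y is nonzero, so it would be added as the next basis element.
An S-polynomial is built so that the two leading terms cancel; whether anything survives reduction is exactly the Gröbner-basis criterion.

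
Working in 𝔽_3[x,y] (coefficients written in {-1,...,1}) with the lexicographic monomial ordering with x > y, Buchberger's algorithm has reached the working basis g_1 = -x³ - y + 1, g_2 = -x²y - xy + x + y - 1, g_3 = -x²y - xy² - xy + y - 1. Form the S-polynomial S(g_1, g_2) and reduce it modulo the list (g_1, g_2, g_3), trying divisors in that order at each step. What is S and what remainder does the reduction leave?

lcm(LM(g_1), LM(g_2)) = x³y.
S = (lcm/LT(g_1))·g_1 − (lcm/LT(g_2))·g_2 = -x²y + x² + xy - x + y² - y.
Reduce S modulo (g_1, g_2, g_3) in that order:
  leading term x²y: subtract (1)·g_2 from -x²y + x² + xy - x + y² - y → x² - xy + x + y² + y + 1
  leading term x²: no divisor's leading term divides it; move x² to the remainder.
  leading term xy: no divisor's leading term divides it; move -xy to the remainder.
  leading term x: no divisor's leading term divides it; move x to the remainder.
  leading term y²: no divisor's leading term divides it; move y² to the remainder.
  leading term y: no divisor's leading term divides it; move y to the remainder.
  leading term 1: no divisor's leading term divides it; move 1 to the remainder.
The remainder x² - xy + x + y² + y + 1 is nonzero, so it would be added as the next basis element.

S(g_1, g_2) = -x²y + x² + xy - x + y² - y; remainder on division = x² - xy + x + y² + y + 1.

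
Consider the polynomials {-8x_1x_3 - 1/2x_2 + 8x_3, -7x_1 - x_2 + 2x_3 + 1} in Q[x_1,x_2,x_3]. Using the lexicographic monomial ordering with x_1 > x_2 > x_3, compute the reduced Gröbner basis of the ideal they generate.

f_1 = -8x_1x_3 - 1/2x_2 + 8x_3, LT = x_1x_3.
f_2 = -7x_1 - x_2 + 2x_3 + 1, LT = x_1.

S(f_1,f_2): lcm = x_1x_3. S = -1/7x_2x_3 + 1/16x_2 + 2/7x_3^2 - 6/7x_3.
  leading term x_2x_3: no divisor's leading term divides it; move -1/7x_2x_3 to the remainder.
  leading term x_2: no divisor's leading term divides it; move 1/16x_2 to the remainder.
  leading term x_3^2: no divisor's leading term divides it; move 2/7x_3^2 to the remainder.
  leading term x_3: no divisor's leading term divides it; move -6/7x_3 to the remainder.
  remainder -1/7x_2x_3 + 1/16x_2 + 2/7x_3^2 - 6/7x_3 ≠ 0; add g_3 = -1/7x_2x_3 + 1/16x_2 + 2/7x_3^2 - 6/7x_3 to the basis.

The other S-polynomials (S(f_1,g_3), S(f_2,g_3)) all reduce to 0 modulo the current basis, so we have a Gröbner basis.
Inter-reduce: drop elements whose leading term is divisible by another's, tail-reduce, and make monic.

G = {x_1 + 1/7x_2 - 2/7x_3 - 1/7, x_2x_3 - 7/16x_2 - 2x_3^2 + 6x_3}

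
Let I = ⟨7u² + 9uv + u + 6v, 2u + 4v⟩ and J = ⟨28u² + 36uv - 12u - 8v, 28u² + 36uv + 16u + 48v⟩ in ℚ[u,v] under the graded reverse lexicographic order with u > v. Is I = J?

Yes, the ideals are equal.

Equality of ideals is decidable: compute both reduced Gröbner bases (unique for the ordering) and check whether they agree.
Buchberger on the first generating set:
f_1 = 7u² + 9uv + u + 6v, LT = u².
f_2 = 2u + 4v, LT = u.

S(f_1,f_2): lcm = u². S = -5/7uv + 1/7u + 6/7v.
  leading term uv: subtract (-5/14v)·f_2 from -5/7uv + 1/7u + 6/7v → 10/7v² + 1/7u + 6/7v
  leading term v²: no divisor's leading term divides it; move 10/7v² to the remainder.
  leading term u: subtract (1/14)·f_2 from 1/7u + 6/7v → 4/7v
  leading term v: no divisor's leading term divides it; move 4/7v to the remainder.
  remainder 10/7v² + 4/7v ≠ 0; add g_3 = 10/7v² + 4/7v to the basis.

The other S-polynomials (S(f_1,g_3), S(f_2,g_3)) all reduce to 0 modulo the current basis, so we have a Gröbner basis.
Inter-reduce: drop elements whose leading term is divisible by another's, tail-reduce, and make monic.
Reduced Gröbner basis: {v² + ⅖v, u + 2v}.

Buchberger on the second generating set:
h_1 = 28u² + 36uv - 12u - 8v, LT = u².
h_2 = 28u² + 36uv + 16u + 48v, LT = u².

S(h_1,h_2): lcm = u². S = -u - 2v.
  leading term u: no divisor's leading term divides it; move -u to the remainder.
  leading term v: no divisor's leading term divides it; move -2v to the remainder.
  remainder -u - 2v ≠ 0; add k_3 = -u - 2v to the basis.

S(h_1,k_3): lcm = u². S = -5/7uv - 3/7u - 2/7v.
  leading term uv: subtract (5/7v)·k_3 from -5/7uv - 3/7u - 2/7v → 10/7v² - 3/7u - 2/7v
  leading term v²: no divisor's leading term divides it; move 10/7v² to the remainder.
  leading term u: subtract (3/7)·k_3 from -3/7u - 2/7v → 4/7v
  leading term v: no divisor's leading term divides it; move 4/7v to the remainder.
  remainder 10/7v² + 4/7v ≠ 0; add k_4 = 10/7v² + 4/7v to the basis.

The other S-polynomials (S(h_2,k_3), S(h_1,k_4), S(h_2,k_4), S(k_3,k_4)) all reduce to 0 modulo the current basis, so we have a Gröbner basis.
Inter-reduce: drop elements whose leading term is divisible by another's, tail-reduce, and make monic.
Reduced Gröbner basis: {v² + ⅖v, u + 2v}.

The two bases agree; hence the ideals are identical.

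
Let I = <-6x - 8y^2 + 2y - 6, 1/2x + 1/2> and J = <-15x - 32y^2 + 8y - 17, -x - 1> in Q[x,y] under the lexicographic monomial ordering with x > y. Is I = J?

No, the ideals differ.

Two ideals are equal iff their reduced Gröbner bases coincide (the reduced basis is unique for a fixed ordering).
Buchberger on the first generating set:
f_1 = -6x - 8y^2 + 2y - 6, LT = x.
f_2 = 1/2x + 1/2, LT = x.

S(f_1,f_2): lcm = x. S = 4/3y^2 - 1/3y.
  leading term y^2: no divisor's leading term divides it; move 4/3y^2 to the remainder.
  leading term y: no divisor's leading term divides it; move -1/3y to the remainder.
  remainder 4/3y^2 - 1/3y ≠ 0; add g_3 = 4/3y^2 - 1/3y to the basis.

The other S-polynomials (S(f_1,g_3), S(f_2,g_3)) all reduce to 0 modulo the current basis, so we have a Gröbner basis.
Inter-reduce: drop elements whose leading term is divisible by another's, tail-reduce, and make monic.
Reduced Gröbner basis: {x + 1, y^2 - 1/4y}.

Buchberger on the second generating set:
h_1 = -15x - 32y^2 + 8y - 17, LT = x.
h_2 = -x - 1, LT = x.

S(h_1,h_2): lcm = x. S = 32/15y^2 - 8/15y + 2/15.
  leading term y^2: no divisor's leading term divides it; move 32/15y^2 to the remainder.
  leading term y: no divisor's leading term divides it; move -8/15y to the remainder.
  leading term 1: no divisor's leading term divides it; move 2/15 to the remainder.
  remainder 32/15y^2 - 8/15y + 2/15 ≠ 0; add k_3 = 32/15y^2 - 8/15y + 2/15 to the basis.

The other S-polynomials (S(h_1,k_3), S(h_2,k_3)) all reduce to 0 modulo the current basis, so we have a Gröbner basis.
Inter-reduce: drop elements whose leading term is divisible by another's, tail-reduce, and make monic.
Reduced Gröbner basis: {x + 1, y^2 - 1/4y + 1/16}.

The bases are distinct; the ideals are different.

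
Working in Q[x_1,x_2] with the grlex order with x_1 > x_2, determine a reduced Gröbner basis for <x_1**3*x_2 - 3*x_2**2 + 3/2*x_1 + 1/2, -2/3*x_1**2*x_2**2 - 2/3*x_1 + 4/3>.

f_1 = x_1**3*x_2 - 3*x_2**2 + 3/2*x_1 + 1/2, LT = x_1**3*x_2.
f_2 = -2/3*x_1**2*x_2**2 - 2/3*x_1 + 4/3, LT = x_1**2*x_2**2.

S(f_1,f_2): lcm = x_1**3*x_2**2. S = -3*x_2**3 - x_1**2 + 3/2*x_1*x_2 + 2*x_1 + 1/2*x_2.
  reduce S modulo (f_1, f_2):
  remainder -3*x_2**3 - x_1**2 + 3/2*x_1*x_2 + 2*x_1 + 1/2*x_2 ≠ 0; add g_3 = -3*x_2**3 - x_1**2 + 3/2*x_1*x_2 + 2*x_1 + 1/2*x_2 to the basis.

S(f_1,g_3): lcm = x_1**3*x_2**3. S = -1/3*x_1**5 + 1/2*x_1**4*x_2 + 2/3*x_1**4 + 1/6*x_1**3*x_2 - 3*x_2**4 + 3/2*x_1*x_2**2 + 1/2*x_2**2.
  reduce S modulo (f_1, f_2, g_3):
  remainder -1/3*x_1**5 + 2/3*x_1**4 + x_1**2*x_2 + 3/2*x_1*x_2**2 - 3/4*x_1**2 - 2*x_1*x_2 + 1/2*x_2**2 - 1/2*x_1 - 1/12 ≠ 0; add g_4 = -1/3*x_1**5 + 2/3*x_1**4 + x_1**2*x_2 + 3/2*x_1*x_2**2 - 3/4*x_1**2 - 2*x_1*x_2 + 1/2*x_2**2 - 1/2*x_1 - 1/12 to the basis.

S(f_2,g_3): lcm = x_1**2*x_2**3. S = -1/3*x_1**4 + 1/2*x_1**3*x_2 + 2/3*x_1**3 + 1/6*x_1**2*x_2 + x_1*x_2 - 2*x_2.
  reduce S modulo (f_1, f_2, g_3, g_4):
  remainder -1/3*x_1**4 + 2/3*x_1**3 + 1/6*x_1**2*x_2 + x_1*x_2 + 3/2*x_2**2 - 3/4*x_1 - 2*x_2 - 1/4 ≠ 0; add g_5 = -1/3*x_1**4 + 2/3*x_1**3 + 1/6*x_1**2*x_2 + x_1*x_2 + 3/2*x_2**2 - 3/4*x_1 - 2*x_2 - 1/4 to the basis.

The other S-polynomials (S(f_1,g_4), S(f_2,g_4), S(g_3,g_4), S(f_1,g_5), S(f_2,g_5), S(g_3,g_5), S(g_4,g_5)) all reduce to 0 modulo the current basis, so we have a Gröbner basis.
Inter-reduce: drop elements whose leading term is divisible by another's, tail-reduce, and make monic.

G = {x_1**4 - 2*x_1**3 - 1/2*x_1**2*x_2 - 3*x_1*x_2 - 9/2*x_2**2 + 9/4*x_1 + 6*x_2 + 3/4, x_1**3*x_2 - 3*x_2**2 + 3/2*x_1 + 1/2, x_1**2*x_2**2 + x_1 - 2, x_2**3 + 1/3*x_1**2 - 1/2*x_1*x_2 - 2/3*x_1 - 1/6*x_2}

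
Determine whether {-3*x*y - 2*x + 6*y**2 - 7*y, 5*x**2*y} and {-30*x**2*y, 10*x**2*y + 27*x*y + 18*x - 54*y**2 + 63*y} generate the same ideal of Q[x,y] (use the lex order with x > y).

Equality of ideals is decidable: compute both reduced Gröbner bases (unique for the ordering) and check whether they agree.
Buchberger on the first generating set:
f_1 = -3*x*y - 2*x + 6*y**2 - 7*y, LT = x*y.
f_2 = 5*x**2*y, LT = x**2*y.

S(f_1,f_2): lcm = x**2*y. S = 2/3*x**2 - 2*x*y**2 + 7/3*x*y.
  reduce S modulo (f_1, f_2):
  remainder 2/3*x**2 - 22/9*x - 4*y**3 + 12*y**2 - 77/9*y ≠ 0; add g_3 = 2/3*x**2 - 22/9*x - 4*y**3 + 12*y**2 - 77/9*y to the basis.

S(f_1,g_3): lcm = x**2*y. S = 2/3*x**2 - 2*x*y**2 + 6*x*y + 6*y**4 - 18*y**3 + 77/6*y**2.
  reduce S modulo (f_1, f_2, g_3):
  remainder -22/9*x + 6*y**4 - 18*y**3 + 121/6*y**2 - 77/9*y ≠ 0; add g_4 = -22/9*x + 6*y**4 - 18*y**3 + 121/6*y**2 - 77/9*y to the basis.

S(f_1,g_4): lcm = x*y. S = 2/3*x + 27/11*y**5 - 81/11*y**4 + 33/4*y**3 - 11/2*y**2 + 7/3*y.
  reduce S modulo (f_1, f_2, g_3, g_4):
  remainder 27/11*y**5 - 63/11*y**4 + 147/44*y**3 ≠ 0; add g_5 = 27/11*y**5 - 63/11*y**4 + 147/44*y**3 to the basis.

The other S-polynomials (S(f_2,g_3), S(f_2,g_4), S(g_3,g_4), S(f_1,g_5), S(f_2,g_5), S(g_3,g_5), S(g_4,g_5)) all reduce to 0 modulo the current basis, so we have a Gröbner basis.
Inter-reduce: drop elements whose leading term is divisible by another's, tail-reduce, and make monic.
Reduced Gröbner basis: {x - 27/11*y**4 + 81/11*y**3 - 33/4*y**2 + 7/2*y, y**5 - 7/3*y**4 + 49/36*y**3}.

Buchberger on the second generating set:
h_1 = -30*x**2*y, LT = x**2*y.
h_2 = 10*x**2*y + 27*x*y + 18*x - 54*y**2 + 63*y, LT = x**2*y.

S(h_1,h_2): lcm = x**2*y. S = -27/10*x*y - 9/5*x + 27/5*y**2 - 63/10*y.
  reduce S modulo (h_1, h_2):
  remainder -27/10*x*y - 9/5*x + 27/5*y**2 - 63/10*y ≠ 0; add k_3 = -27/10*x*y - 9/5*x + 27/5*y**2 - 63/10*y to the basis.

S(h_1,k_3): lcm = x**2*y. S = -2/3*x**2 + 2*x*y**2 - 7/3*x*y.
  reduce S modulo (h_1, h_2, k_3):
  remainder -2/3*x**2 + 22/9*x + 4*y**3 - 12*y**2 + 77/9*y ≠ 0; add k_4 = -2/3*x**2 + 22/9*x + 4*y**3 - 12*y**2 + 77/9*y to the basis.

S(h_1,k_4): lcm = x**2*y. S = 11/3*x*y + 6*y**4 - 18*y**3 + 77/6*y**2.
  reduce S modulo (h_1, h_2, k_3, k_4):
  remainder -22/9*x + 6*y**4 - 18*y**3 + 121/6*y**2 - 77/9*y ≠ 0; add k_5 = -22/9*x + 6*y**4 - 18*y**3 + 121/6*y**2 - 77/9*y to the basis.

S(h_1,k_5): lcm = x**2*y. S = 27/11*x*y**5 - 81/11*x*y**4 + 33/4*x*y**3 - 7/2*x*y**2.
  reduce S modulo (h_1, h_2, k_3, k_4, k_5):
  remainder 54/11*y**6 - 261/11*y**5 + 777/22*y**4 - 735/44*y**3 ≠ 0; add k_6 = 54/11*y**6 - 261/11*y**5 + 777/22*y**4 - 735/44*y**3 to the basis.

S(k_3,k_5): lcm = x*y. S = 2/3*x + 27/11*y**5 - 81/11*y**4 + 33/4*y**3 - 11/2*y**2 + 7/3*y.
  reduce S modulo (h_1, h_2, k_3, k_4, k_5, k_6):
  remainder 27/11*y**5 - 63/11*y**4 + 147/44*y**3 ≠ 0; add k_7 = 27/11*y**5 - 63/11*y**4 + 147/44*y**3 to the basis.

The other S-polynomials (S(h_2,k_3), S(h_2,k_4), S(k_3,k_4), S(h_2,k_5), S(k_4,k_5), S(h_1,k_6), S(h_2,k_6), S(k_3,k_6), S(k_4,k_6), S(k_5,k_6), S(h_1,k_7), S(h_2,k_7), S(k_3,k_7), S(k_4,k_7), S(k_5,k_7), S(k_6,k_7)) all reduce to 0 modulo the current basis, so we have a Gröbner basis.
Inter-reduce: drop elements whose leading term is divisible by another's, tail-reduce, and make monic.
Reduced Gröbner basis: {x - 27/11*y**4 + 81/11*y**3 - 33/4*y**2 + 7/2*y, y**5 - 7/3*y**4 + 49/36*y**3}.

The two bases agree; hence the ideals are identical.

Yes, the ideals are equal.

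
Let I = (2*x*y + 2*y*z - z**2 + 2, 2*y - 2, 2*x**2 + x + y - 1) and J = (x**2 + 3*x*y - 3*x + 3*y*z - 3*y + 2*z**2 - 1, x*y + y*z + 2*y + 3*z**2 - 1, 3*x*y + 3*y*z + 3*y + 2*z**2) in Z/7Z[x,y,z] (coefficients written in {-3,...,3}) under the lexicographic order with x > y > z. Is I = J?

Yes, the ideals are equal.

Equality of ideals is decidable: compute both reduced Gröbner bases (unique for the ordering) and check whether they agree.
Buchberger on the first generating set:
f_1 = 2*x*y + 2*y*z - z**2 + 2, LT = x*y.
f_2 = 2*y - 2, LT = y.
f_3 = 2*x**2 + x + y - 1, LT = x**2.

S(f_1,f_2): lcm = x*y. S = x + y*z + 3*z**2 + 1.
  reduce S modulo (f_1, f_2, f_3):
  remainder x + 3*z**2 + z + 1 ≠ 0; add g_4 = x + 3*z**2 + z + 1 to the basis.

S(f_1,f_3): lcm = x**2*y. S = x*y*z + 3*x*y + 3*x*z**2 + x + 3*y**2 - 3*y.
  reduce S modulo (f_1, f_2, f_3, g_4):
  remainder -2*z**4 + z**3 - 2*z**2 + 2*z + 3 ≠ 0; add g_5 = -2*z**4 + z**3 - 2*z**2 + 2*z + 3 to the basis.

The other S-polynomials (S(f_2,f_3), S(f_1,g_4), S(f_2,g_4), S(f_3,g_4), S(f_1,g_5), S(f_2,g_5), S(f_3,g_5), S(g_4,g_5)) all reduce to 0 modulo the current basis, so we have a Gröbner basis.
Inter-reduce: drop elements whose leading term is divisible by another's, tail-reduce, and make monic.
Reduced Gröbner basis: {x + 3*z**2 + z + 1, y - 1, z**4 + 3*z**3 + z**2 - z + 2}.

Buchberger on the second generating set:
h_1 = x**2 + 3*x*y - 3*x + 3*y*z - 3*y + 2*z**2 - 1, LT = x**2.
h_2 = x*y + y*z + 2*y + 3*z**2 - 1, LT = x*y.
h_3 = 3*x*y + 3*y*z + 3*y + 2*z**2, LT = x*y.

S(h_1,h_2): lcm = x**2*y. S = 3*x*y**2 - x*y*z + 2*x*y - 3*x*z**2 + x + 3*y**2*z - 3*y**2 + 2*y*z**2 - y.
  reduce S modulo (h_1, h_2, h_3):
  remainder -3*x*z**2 + x - 2*y**2 + y*z**2 - 2*y + 3*z**3 + z**2 - z + 2 ≠ 0; add k_4 = -3*x*z**2 + x - 2*y**2 + y*z**2 - 2*y + 3*z**3 + z**2 - z + 2 to the basis.

S(h_1,h_3): lcm = x**2*y. S = 3*x*y**2 - x*y*z + 3*x*y - 3*x*z**2 + 3*y**2*z - 3*y**2 + 2*y*z**2 - y.
  reduce S modulo (h_1, h_2, h_3, k_4):
  remainder -x - y*z - 2*y - 3*z**2 + 1 ≠ 0; add k_5 = -x - y*z - 2*y - 3*z**2 + 1 to the basis.

S(h_2,h_3): lcm = x*y. S = y - 1.
  reduce S modulo (h_1, h_2, h_3, k_4, k_5):
  remainder y - 1 ≠ 0; add k_6 = y - 1 to the basis.

S(h_2,k_4): lcm = x*y*z**2. S = -2*x*y - 3*y**3 - 2*y**2*z**2 - 3*y**2 + 2*y*z**3 + 2*y*z + 3*y + 3*z**4 - z**2.
  reduce S modulo (h_1, h_2, h_3, k_4, k_5, k_6):
  remainder 3*z**4 + 2*z**3 + 3*z**2 - 3*z - 1 ≠ 0; add k_7 = 3*z**4 + 2*z**3 + 3*z**2 - 3*z - 1 to the basis.

The other S-polynomials (S(h_1,k_4), S(h_3,k_4), S(h_1,k_5), S(h_2,k_5), S(h_3,k_5), S(k_4,k_5), S(h_1,k_6), S(h_2,k_6), S(h_3,k_6), S(k_4,k_6), S(k_5,k_6), S(h_1,k_7), S(h_2,k_7), S(h_3,k_7), S(k_4,k_7), S(k_5,k_7), S(k_6,k_7)) all reduce to 0 modulo the current basis, so we have a Gröbner basis.
Inter-reduce: drop elements whose leading term is divisible by another's, tail-reduce, and make monic.
Reduced Gröbner basis: {x + 3*z**2 + z + 1, y - 1, z**4 + 3*z**3 + z**2 - z + 2}.

Same reduced basis, so the two generating sets span the same ideal.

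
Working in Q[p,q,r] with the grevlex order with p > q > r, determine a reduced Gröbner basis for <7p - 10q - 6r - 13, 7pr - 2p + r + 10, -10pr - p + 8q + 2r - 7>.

G = {r^2 + 13/6r + 7/6, p - 48/61r - 109/61, q + 3/61r + 3/61}

f_1 = 7p - 10q - 6r - 13, LT = p.
f_2 = 7pr - 2p + r + 10, LT = pr.
f_3 = -10pr - p + 8q + 2r - 7, LT = pr.

S(f_1,f_2): lcm = pr. S = -10/7qr - 6/7r^2 + 2/7p - 2r - 10/7.
  leading term qr: no divisor's leading term divides it; move -10/7qr to the remainder.
  leading term r^2: no divisor's leading term divides it; move -6/7r^2 to the remainder.
  leading term p: subtract (2/49)·f_1 from 2/7p - 2r - 10/7 → 20/49q - 86/49r - 44/49
  leading term q: no divisor's leading term divides it; move 20/49q to the remainder.
  leading term r: no divisor's leading term divides it; move -86/49r to the remainder.
  leading term 1: no divisor's leading term divides it; move -44/49 to the remainder.
  remainder -10/7qr - 6/7r^2 + 20/49q - 86/49r - 44/49 ≠ 0; add g_4 = -10/7qr - 6/7r^2 + 20/49q - 86/49r - 44/49 to the basis.

S(f_1,f_3): lcm = pr. S = -10/7qr - 6/7r^2 - 1/10p + 4/5q - 58/35r - 7/10.
  leading term qr: subtract (1)·g_4 from -10/7qr - 6/7r^2 - 1/10p + 4/5q - 58/35r - 7/10 → -1/10p + 96/245q + 24/245r + 97/490
  leading term p: subtract (-1/70)·f_1 from -1/10p + 96/245q + 24/245r + 97/490 → 61/245q + 3/245r + 3/245
  leading term q: no divisor's leading term divides it; move 61/245q to the remainder.
  leading term r: no divisor's leading term divides it; move 3/245r to the remainder.
  leading term 1: no divisor's leading term divides it; move 3/245 to the remainder.
  remainder 61/245q + 3/245r + 3/245 ≠ 0; add g_5 = 61/245q + 3/245r + 3/245 to the basis.

S(g_4,g_5): lcm = qr. S = 168/305r^2 - 2/7q + 2518/2135r + 22/35.
  leading term r^2: no divisor's leading term divides it; move 168/305r^2 to the remainder.
  leading term q: subtract (-70/61)·g_5 from -2/7q + 2518/2135r + 22/35 → 364/305r + 196/305
  leading term r: no divisor's leading term divides it; move 364/305r to the remainder.
  leading term 1: no divisor's leading term divides it; move 196/305 to the remainder.
  remainder 168/305r^2 + 364/305r + 196/305 ≠ 0; add g_6 = 168/305r^2 + 364/305r + 196/305 to the basis.

The other S-polynomials (S(f_2,f_3), S(f_1,g_4), S(f_2,g_4), S(f_3,g_4), S(f_1,g_5), S(f_2,g_5), S(f_3,g_5), S(f_1,g_6), S(f_2,g_6), S(f_3,g_6), S(g_4,g_6), S(g_5,g_6)) all reduce to 0 modulo the current basis, so we have a Gröbner basis.
Inter-reduce: drop elements whose leading term is divisible by another's, tail-reduce, and make monic.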